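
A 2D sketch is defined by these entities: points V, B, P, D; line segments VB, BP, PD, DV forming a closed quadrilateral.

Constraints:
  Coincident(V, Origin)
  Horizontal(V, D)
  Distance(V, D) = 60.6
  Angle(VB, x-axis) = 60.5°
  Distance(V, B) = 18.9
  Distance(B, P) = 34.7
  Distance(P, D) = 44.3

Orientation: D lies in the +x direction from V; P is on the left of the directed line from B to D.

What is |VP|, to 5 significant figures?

52.596

V is at the origin; VD is horizontal with |VD| = 60.6 and D in +x, so D = (60.6, 0). VB runs at 60.5° with |VB| = 18.9, so B = (9.3068, 16.450). P is determined by |BP| = 34.7 and |PD| = 44.3 together: it lies at the intersection of circle(B, 34.7) and circle(D, 44.3). With |BD| = 53.866, the foot of the radical line on BD is 19.894 from B and the perpendicular offset is √(34.7² − 19.894²) = 28.431. Taking the left-of-BD solution: P = (36.932, 37.448).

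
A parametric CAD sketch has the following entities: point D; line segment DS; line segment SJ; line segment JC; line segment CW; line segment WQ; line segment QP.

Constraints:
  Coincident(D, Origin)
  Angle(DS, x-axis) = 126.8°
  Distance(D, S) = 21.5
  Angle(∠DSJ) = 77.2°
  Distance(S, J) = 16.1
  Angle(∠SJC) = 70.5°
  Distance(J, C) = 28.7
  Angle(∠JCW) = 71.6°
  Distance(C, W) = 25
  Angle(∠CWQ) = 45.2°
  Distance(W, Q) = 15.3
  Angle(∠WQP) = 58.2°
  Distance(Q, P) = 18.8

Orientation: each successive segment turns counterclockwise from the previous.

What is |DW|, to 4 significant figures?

20.22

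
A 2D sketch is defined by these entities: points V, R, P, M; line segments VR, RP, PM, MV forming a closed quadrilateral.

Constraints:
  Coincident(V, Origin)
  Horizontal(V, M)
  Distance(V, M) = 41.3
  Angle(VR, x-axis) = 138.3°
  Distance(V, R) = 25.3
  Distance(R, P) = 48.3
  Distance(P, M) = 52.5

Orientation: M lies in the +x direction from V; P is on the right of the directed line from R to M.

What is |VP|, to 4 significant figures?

28.79

Checks: |RP| = 48.30 ✓; |PM| = 52.50 ✓.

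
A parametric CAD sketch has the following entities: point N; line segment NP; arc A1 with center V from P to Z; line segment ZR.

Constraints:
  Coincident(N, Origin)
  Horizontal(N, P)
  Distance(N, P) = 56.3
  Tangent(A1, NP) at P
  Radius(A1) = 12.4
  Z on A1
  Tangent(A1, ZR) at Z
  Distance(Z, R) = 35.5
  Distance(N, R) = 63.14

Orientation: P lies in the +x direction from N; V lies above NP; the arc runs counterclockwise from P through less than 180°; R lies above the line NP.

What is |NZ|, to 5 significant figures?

68.738

Checks: |VP| = 12.40 ✓; |VZ| = 12.40 ✓; ∠(VZ, ZR) = 90.00° ✓; |ZR| = 35.50 ✓; |NR| = 63.14 ✓.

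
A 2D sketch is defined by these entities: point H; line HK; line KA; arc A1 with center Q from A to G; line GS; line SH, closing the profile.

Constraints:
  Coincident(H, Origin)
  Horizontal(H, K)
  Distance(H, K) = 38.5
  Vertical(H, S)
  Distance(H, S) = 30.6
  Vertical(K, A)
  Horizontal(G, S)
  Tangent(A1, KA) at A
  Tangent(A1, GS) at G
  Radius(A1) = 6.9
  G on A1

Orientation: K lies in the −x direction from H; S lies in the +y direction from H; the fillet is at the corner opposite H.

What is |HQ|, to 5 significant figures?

39.500

H is at the origin; HK is horizontal with |HK| = 38.5 and K on the −x side, so K = (-38.500, 0.0000). HS is vertical with |HS| = 30.6 and S on the +y side, so S = (0.0000, 30.600). The virtual corner opposite H is at (-38.500, 30.600). Tangency of A1 to KA means the radius QA is perpendicular to KA and the tangent condition forces QG to be normal to GS, with radius 6.9, so the center Q sits 6.9 in from both sides at Q = (-31.600, 23.700). Then |HQ| = |Q − H| = 39.500.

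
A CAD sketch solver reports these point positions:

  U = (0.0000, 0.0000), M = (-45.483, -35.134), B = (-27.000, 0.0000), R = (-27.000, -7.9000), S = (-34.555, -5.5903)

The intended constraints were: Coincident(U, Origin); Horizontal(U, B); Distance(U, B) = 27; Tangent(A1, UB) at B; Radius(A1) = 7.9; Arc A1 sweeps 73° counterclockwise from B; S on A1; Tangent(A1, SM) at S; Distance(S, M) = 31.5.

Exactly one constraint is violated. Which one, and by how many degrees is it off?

Tangent(A1, SM) at S — off by 3.30°.

U = (0.00, 0.00) ✓; U.y = 0.00, B.y = 0.00 ✓; |UB| = 27.00 ✓; ∠(RB, BU) = 90.00° ✓; |RB| = 7.900 ✓; bearing(R→S) − bearing(R→B) = 73.00° ✓; |RS| = 7.900 ✓; ∠(RS, SM) = 93.30° ✗; |SM| = 31.50 ✓.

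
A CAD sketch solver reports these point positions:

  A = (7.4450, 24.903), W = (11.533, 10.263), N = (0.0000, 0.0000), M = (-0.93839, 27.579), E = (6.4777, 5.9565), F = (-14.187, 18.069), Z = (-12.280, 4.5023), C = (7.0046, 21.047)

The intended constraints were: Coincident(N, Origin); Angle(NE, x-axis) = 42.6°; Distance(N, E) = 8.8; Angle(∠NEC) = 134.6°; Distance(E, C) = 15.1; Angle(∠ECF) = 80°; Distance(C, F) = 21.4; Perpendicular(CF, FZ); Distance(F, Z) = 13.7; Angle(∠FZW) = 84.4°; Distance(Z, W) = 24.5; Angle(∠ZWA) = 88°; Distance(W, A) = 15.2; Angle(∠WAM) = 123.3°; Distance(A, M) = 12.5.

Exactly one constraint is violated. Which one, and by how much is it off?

Distance(A, M) = 12.5 — off by 3.70.

N = (0.00, 0.00) ✓; NE at 42.60° ✓; |NE| = 8.800 ✓; ∠NEC = 134.6° ✓; |EC| = 15.10 ✓; ∠ECF = 80.00° ✓; |CF| = 21.40 ✓; ∠(CF, FZ) = 90.00° ✓; |FZ| = 13.70 ✓; ∠FZW = 84.40° ✓; |ZW| = 24.50 ✓; ∠ZWA = 88.00° ✓; |WA| = 15.20 ✓; ∠WAM = 123.3° ✓; |AM| = 8.800 ✗.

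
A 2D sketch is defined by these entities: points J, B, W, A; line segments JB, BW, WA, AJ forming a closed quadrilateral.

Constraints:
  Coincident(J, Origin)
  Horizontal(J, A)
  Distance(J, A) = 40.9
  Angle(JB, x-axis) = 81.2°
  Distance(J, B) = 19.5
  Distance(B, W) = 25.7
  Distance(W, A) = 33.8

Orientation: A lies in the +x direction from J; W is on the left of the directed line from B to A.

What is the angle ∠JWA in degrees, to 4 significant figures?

66.57°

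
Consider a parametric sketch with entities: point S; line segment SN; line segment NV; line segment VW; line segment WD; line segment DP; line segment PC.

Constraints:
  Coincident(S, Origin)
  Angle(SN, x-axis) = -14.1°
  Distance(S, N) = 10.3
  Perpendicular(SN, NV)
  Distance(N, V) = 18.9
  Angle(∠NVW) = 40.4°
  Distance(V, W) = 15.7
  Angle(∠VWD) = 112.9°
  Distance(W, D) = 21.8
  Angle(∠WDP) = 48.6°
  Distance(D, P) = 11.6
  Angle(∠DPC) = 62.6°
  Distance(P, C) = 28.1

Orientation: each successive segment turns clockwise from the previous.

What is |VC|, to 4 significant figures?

33.51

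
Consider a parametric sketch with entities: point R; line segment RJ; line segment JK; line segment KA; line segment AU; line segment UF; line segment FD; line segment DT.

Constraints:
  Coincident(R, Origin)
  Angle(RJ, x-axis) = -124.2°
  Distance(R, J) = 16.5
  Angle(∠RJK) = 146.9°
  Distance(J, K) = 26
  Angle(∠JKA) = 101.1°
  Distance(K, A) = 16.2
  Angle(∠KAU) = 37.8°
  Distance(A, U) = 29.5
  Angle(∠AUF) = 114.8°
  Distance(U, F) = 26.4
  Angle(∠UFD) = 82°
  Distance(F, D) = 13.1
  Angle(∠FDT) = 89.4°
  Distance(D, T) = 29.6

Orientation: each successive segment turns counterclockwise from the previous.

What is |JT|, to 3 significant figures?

14.2

R is at the origin; RJ runs at -124.2° with length 16.5, so J = (-9.27, -13.6). ∠RJK = 146.9° gives JK at -91.1° from the x-axis; with |JK| = 26.0, K = (-9.77, -39.6). ∠JKA = 101.1° gives KA at -12.2° from the x-axis; with |KA| = 16.2, A = (6.06, -43.1). ∠KAU = 37.8° gives AU at 130° from the x-axis; with |AU| = 29.5, U = (-12.9, -20.5). ∠AUF = 114.8° gives UF at -165° from the x-axis; with |UF| = 26.4, F = (-38.4, -27.4). ∠UFD = 82.0° gives FD at -66.8° from the x-axis; with |FD| = 13.1, D = (-33.2, -39.4). ∠FDT = 89.4° gives DT at 23.8° from the x-axis; with |DT| = 29.6, T = (-6.13, -27.5). Then |JT| = |T − J| = 14.2.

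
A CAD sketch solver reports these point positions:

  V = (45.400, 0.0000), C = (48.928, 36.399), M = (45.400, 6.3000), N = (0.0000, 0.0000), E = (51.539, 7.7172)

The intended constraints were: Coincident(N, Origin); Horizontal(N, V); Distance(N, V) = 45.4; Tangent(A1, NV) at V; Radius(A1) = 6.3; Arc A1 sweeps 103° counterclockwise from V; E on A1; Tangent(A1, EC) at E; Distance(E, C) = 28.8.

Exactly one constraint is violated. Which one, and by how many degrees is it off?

Tangent(A1, EC) at E — off by 7.80°.

N = (0.00, 0.00) ✓; N.y = 0.00, V.y = 0.00 ✓; |NV| = 45.40 ✓; ∠(MV, VN) = 90.00° ✓; |MV| = 6.300 ✓; bearing(M→E) − bearing(M→V) = 103.0° ✓; |ME| = 6.300 ✓; ∠(ME, EC) = 97.80° ✗; |EC| = 28.80 ✓.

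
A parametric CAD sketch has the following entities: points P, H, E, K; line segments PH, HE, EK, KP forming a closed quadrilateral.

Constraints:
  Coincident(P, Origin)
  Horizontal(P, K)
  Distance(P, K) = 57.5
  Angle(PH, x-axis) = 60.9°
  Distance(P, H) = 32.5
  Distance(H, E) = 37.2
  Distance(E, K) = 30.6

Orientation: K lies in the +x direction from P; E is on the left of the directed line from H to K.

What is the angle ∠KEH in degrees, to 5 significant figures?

95.662°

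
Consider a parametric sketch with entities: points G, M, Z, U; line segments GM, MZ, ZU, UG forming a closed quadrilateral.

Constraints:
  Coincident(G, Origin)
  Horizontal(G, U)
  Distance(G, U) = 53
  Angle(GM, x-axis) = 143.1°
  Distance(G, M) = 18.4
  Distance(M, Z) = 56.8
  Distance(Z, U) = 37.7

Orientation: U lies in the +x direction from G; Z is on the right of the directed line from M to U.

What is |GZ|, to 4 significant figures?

38.53

Checks: |MZ| = 56.80 ✓; |ZU| = 37.70 ✓.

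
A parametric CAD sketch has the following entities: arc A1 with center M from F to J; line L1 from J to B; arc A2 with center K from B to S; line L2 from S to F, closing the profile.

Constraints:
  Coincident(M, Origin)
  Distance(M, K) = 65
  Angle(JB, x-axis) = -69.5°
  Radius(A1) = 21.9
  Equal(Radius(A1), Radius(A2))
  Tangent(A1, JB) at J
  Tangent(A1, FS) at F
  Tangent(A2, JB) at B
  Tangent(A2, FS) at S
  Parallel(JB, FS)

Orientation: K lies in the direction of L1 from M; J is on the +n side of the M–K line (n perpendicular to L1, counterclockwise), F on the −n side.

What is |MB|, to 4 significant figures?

68.59

Tangency of A1 to both parallel lines with radius 21.9 puts J and F at M ± 21.9·n: J = (20.51, 7.670), F = (-20.51, -7.670). Equal radii place B and S the same way about K: B = K + 21.9·n = (43.28, -53.21), S = K − 21.9·n = (2.250, -68.55). Then |MB| = |B − M| = 68.59.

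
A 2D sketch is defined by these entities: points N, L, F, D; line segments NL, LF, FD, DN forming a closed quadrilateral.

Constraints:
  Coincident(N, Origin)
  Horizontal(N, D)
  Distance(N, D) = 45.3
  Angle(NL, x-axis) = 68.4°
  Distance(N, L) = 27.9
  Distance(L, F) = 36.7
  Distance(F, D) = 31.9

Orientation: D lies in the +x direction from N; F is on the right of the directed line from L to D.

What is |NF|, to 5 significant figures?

18.398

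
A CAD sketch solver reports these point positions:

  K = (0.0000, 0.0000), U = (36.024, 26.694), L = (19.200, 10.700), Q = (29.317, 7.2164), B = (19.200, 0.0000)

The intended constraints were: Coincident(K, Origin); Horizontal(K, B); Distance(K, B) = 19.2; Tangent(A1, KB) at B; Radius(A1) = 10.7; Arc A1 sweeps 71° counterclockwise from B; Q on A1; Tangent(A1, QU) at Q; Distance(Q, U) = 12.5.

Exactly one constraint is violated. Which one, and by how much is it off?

Distance(Q, U) = 12.5 — off by 8.10.

K = (0.00, 0.00) ✓; K.y = 0.00, B.y = 0.00 ✓; |KB| = 19.20 ✓; ∠(LB, BK) = 90.00° ✓; |LB| = 10.70 ✓; bearing(L→Q) − bearing(L→B) = 71.00° ✓; |LQ| = 10.70 ✓; ∠(LQ, QU) = 90.00° ✓; |QU| = 20.60 ✗.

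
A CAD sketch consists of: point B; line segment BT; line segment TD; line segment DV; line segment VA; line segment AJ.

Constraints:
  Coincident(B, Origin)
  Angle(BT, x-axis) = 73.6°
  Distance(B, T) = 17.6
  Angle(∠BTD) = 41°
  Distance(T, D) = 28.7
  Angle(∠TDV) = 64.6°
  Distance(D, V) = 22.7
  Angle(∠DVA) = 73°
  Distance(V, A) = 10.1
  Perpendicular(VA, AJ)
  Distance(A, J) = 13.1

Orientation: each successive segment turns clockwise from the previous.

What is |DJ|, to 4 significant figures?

9.279

∠DVA = 73.0° gives VA at 72.20° from the x-axis; with |VA| = 10.1, A = (-2.694, 0.7223). VA is perpendicular to AJ, so AJ runs at -17.80°; with |AJ| = 13.1, J = (9.779, -3.282). Then |DJ| = |J − D| = 9.279.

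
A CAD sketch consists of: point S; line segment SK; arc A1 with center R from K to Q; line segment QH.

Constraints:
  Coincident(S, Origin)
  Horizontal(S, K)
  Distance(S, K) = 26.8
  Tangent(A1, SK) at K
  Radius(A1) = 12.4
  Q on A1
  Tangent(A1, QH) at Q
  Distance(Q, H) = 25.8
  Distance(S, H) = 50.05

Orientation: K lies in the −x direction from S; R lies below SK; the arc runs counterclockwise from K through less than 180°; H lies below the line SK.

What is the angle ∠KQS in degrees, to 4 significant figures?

31.95°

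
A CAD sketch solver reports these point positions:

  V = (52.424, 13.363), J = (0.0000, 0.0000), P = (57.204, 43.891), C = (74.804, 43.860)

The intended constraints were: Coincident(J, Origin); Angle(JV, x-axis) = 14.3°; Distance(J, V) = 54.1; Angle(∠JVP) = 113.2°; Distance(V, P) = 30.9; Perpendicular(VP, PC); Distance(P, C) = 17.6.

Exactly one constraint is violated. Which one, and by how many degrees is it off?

Perpendicular(VP, PC) — off by 8.80°.

J = (0.00, 0.00) ✓; JV at 14.30° ✓; |JV| = 54.10 ✓; ∠JVP = 113.2° ✓; |VP| = 30.90 ✓; ∠(VP, PC) = 81.20° ✗; |PC| = 17.60 ✓.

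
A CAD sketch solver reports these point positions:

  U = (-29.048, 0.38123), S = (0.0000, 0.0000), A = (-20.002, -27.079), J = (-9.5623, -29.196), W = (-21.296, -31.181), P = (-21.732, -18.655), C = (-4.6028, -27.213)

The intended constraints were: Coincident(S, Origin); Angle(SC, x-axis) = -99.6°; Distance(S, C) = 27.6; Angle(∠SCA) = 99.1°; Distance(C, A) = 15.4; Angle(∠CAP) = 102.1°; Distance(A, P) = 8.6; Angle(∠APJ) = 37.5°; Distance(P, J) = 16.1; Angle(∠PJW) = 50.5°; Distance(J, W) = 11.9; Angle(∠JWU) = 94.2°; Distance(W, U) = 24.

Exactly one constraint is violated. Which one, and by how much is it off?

Distance(W, U) = 24 — off by 8.50.

S = (0.00, 0.00) ✓; SC at -99.60° ✓; |SC| = 27.60 ✓; ∠SCA = 99.10° ✓; |CA| = 15.40 ✓; ∠CAP = 102.1° ✓; |AP| = 8.600 ✓; ∠APJ = 37.50° ✓; |PJ| = 16.10 ✓; ∠PJW = 50.50° ✓; |JW| = 11.90 ✓; ∠JWU = 94.20° ✓; |WU| = 32.50 ✗.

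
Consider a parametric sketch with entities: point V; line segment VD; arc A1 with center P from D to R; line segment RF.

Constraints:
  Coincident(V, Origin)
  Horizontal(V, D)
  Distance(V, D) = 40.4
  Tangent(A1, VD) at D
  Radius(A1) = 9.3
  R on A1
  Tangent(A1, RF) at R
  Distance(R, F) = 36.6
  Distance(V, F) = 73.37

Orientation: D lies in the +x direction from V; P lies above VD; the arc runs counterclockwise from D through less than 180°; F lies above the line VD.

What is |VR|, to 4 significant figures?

49.63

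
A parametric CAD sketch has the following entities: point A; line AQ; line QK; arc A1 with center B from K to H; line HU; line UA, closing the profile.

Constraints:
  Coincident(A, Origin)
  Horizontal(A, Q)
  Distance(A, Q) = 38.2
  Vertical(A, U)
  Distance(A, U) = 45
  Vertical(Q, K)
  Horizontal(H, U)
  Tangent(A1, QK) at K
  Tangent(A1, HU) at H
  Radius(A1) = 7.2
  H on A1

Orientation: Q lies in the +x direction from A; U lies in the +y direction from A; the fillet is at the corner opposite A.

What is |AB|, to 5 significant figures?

48.886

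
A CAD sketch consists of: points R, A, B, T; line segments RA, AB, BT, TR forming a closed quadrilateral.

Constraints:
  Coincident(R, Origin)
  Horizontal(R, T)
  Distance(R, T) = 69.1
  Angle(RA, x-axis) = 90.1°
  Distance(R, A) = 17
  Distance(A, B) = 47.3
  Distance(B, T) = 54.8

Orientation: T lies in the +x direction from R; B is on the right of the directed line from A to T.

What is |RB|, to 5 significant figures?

32.837

R is at the origin; R and T share the same y with |RT| = 69.1 and T in +x, so T = (69.1, 0). RA runs at 90.1° with |RA| = 17.0, so A = (-0.029671, 17.000). B is determined by |AB| = 47.3 and |BT| = 54.8 together: it lies at the intersection of circle(A, 47.3) and circle(T, 54.8). With |AT| = 71.189, the foot of the radical line on AT is 30.216 from A and the perpendicular offset is √(47.3² − 30.216²) = 36.390. Taking the right-of-AT solution: B = (20.622, -25.553).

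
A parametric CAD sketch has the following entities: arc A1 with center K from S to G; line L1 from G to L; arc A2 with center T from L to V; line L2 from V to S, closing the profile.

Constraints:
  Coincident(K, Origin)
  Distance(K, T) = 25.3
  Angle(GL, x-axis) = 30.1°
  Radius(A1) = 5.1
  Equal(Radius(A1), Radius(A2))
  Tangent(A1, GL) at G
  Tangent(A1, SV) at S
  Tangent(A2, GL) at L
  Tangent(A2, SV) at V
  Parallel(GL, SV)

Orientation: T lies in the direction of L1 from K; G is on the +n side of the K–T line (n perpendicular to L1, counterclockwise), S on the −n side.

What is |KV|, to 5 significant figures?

25.809

Tangency of A1 to both parallel lines with radius 5.1 puts G and S at K ± 5.1·n: G = (-2.5577, 4.4123), S = (2.5577, -4.4123). Equal radii place L and V the same way about T: L = T + 5.1·n = (19.331, 17.100), V = T − 5.1·n = (24.446, 8.2759). Then |KV| = |V − K| = 25.809.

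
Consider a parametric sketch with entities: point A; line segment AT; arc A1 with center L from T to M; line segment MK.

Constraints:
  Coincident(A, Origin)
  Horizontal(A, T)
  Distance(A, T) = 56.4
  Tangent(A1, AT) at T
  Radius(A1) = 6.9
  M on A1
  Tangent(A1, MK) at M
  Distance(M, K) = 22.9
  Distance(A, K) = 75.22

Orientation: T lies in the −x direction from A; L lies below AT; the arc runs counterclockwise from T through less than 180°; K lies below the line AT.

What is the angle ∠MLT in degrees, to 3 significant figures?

70.6°

Checks: |LM| = 6.900 ✓; ∠(LM, MK) = 90.00° ✓; |MK| = 22.90 ✓; |AK| = 75.22 ✓.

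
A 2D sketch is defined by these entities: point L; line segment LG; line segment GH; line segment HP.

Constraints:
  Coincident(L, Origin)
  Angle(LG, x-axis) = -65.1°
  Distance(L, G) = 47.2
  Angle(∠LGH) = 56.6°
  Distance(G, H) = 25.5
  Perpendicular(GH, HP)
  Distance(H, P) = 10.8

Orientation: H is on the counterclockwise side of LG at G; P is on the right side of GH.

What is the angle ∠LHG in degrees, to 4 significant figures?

90.70°

L is at the origin; LG runs at -65.1° with length 47.2, so G = 47.2·(cos -65.1°, sin -65.1°) = (19.87, -42.81). ∠LGH = 56.6°, so GH runs at -65.1° + (180° − 56.6°) = 58.30° from the x-axis; with |GH| = 25.5, H = G + 25.5·(cos 58.30°, sin 58.30°) = (33.27, -21.12). Then cos ∠LHG = HL·HG / (|HL||HG|), giving 90.70°.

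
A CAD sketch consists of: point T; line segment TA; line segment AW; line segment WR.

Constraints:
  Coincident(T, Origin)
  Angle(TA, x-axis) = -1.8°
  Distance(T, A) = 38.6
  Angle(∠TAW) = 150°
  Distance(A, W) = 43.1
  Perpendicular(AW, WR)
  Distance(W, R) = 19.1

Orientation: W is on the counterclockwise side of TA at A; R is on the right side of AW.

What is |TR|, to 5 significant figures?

85.622

∠TAW = 150.0°, so AW runs at -1.8° + (180° − 150.0°) = 28.200° from the x-axis; with |AW| = 43.1, W = A + 43.1·(cos 28.200°, sin 28.200°) = (76.565, 19.154). AW is perpendicular to WR; with |WR| = 19.1 on the right of AW, R = W + 19.1·(0.47255, -0.88130) = (85.591, 2.3216). Then |TR| = |R − T| = 85.622.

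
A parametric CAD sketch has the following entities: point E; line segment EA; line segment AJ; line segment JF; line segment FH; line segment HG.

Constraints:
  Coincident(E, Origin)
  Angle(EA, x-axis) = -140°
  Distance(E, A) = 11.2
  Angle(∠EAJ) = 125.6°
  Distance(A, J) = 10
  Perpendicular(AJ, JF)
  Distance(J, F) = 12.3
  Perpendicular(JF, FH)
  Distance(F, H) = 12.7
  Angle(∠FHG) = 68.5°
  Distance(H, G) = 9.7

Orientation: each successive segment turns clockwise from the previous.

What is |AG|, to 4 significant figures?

3.385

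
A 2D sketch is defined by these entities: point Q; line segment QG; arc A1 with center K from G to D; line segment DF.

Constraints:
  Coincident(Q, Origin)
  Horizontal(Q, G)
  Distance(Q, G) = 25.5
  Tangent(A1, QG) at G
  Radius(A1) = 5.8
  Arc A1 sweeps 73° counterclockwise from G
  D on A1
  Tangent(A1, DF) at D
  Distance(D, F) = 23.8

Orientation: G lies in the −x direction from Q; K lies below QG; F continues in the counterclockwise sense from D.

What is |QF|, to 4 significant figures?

46.54

Q is at the origin; QG is horizontal with |QG| = 25.5 and G on the −x side, so G = (-25.50, 0.000). A1 meets QG tangentially, so KG is at right angles to QG, so K = G + (0, -5.8) = (-25.50, -5.800). On A1, G sits at bearing 90° from K; a 73° counterclockwise sweep puts D at bearing 163°, so D = K + 5.8·(cos 163°, sin 163°) = (-31.05, -4.104). A1 meets DF tangentially, so KD is at right angles to DF, so DF runs along (−sin 163°, cos 163°); with |DF| = 23.8, F = (-38.01, -26.86). Then |QF| = |F − Q| = 46.54.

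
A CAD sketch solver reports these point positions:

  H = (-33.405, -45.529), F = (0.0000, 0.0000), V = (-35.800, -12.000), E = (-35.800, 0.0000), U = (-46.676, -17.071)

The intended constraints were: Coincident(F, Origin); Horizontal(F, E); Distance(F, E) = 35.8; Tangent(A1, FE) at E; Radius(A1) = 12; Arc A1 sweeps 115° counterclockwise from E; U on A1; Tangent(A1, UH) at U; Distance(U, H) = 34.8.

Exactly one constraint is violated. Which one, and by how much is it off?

Distance(U, H) = 34.8 — off by 3.40.

F = (0.00, 0.00) ✓; F.y = 0.00, E.y = 0.00 ✓; |FE| = 35.80 ✓; ∠(VE, EF) = 90.00° ✓; |VE| = 12.00 ✓; bearing(V→U) − bearing(V→E) = 115.0° ✓; |VU| = 12.00 ✓; ∠(VU, UH) = 90.00° ✓; |UH| = 31.40 ✗.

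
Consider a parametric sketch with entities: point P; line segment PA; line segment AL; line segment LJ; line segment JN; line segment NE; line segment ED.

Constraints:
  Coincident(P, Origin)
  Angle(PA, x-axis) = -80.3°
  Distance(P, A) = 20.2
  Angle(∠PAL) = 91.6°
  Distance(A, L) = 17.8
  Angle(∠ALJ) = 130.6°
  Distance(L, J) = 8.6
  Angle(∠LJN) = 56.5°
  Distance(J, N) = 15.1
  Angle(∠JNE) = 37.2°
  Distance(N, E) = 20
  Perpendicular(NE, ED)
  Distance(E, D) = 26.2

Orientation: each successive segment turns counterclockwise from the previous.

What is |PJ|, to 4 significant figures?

27.58

P is at the origin; PA runs at -80.3° with length 20.2, so A = (3.403, -19.91). ∠PAL = 91.6° gives AL at 8.100° from the x-axis; with |AL| = 17.8, L = (21.03, -17.40). ∠ALJ = 130.6° gives LJ at 57.50° from the x-axis; with |LJ| = 8.6, J = (25.65, -10.15). Then |PJ| = |J − P| = 27.58.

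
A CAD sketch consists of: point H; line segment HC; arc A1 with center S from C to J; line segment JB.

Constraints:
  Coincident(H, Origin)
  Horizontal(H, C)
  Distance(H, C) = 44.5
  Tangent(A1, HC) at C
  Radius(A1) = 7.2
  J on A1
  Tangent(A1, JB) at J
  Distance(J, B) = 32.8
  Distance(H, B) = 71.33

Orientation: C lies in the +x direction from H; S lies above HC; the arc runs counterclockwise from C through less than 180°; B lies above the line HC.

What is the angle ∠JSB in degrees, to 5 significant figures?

77.619°

H is at the origin; HC is horizontal with |HC| = 44.5 and C on the +x side, so C = (44.500, 0.0000). Since A1 is tangent to HC there, SC ⟂ HC, so S = C + (0, 7.2) = (44.500, 7.2000). Since SJ ⟂ JB (tangency), |SB| = √(7.2² + 32.8²) = 33.581 regardless of where J sits on A1. So B lies on both circle(H, 71.33) and circle(S, 33.581); the above-HC intersection is B = (61.477, 36.173). J is the foot of the tangent from B: J = (51.348, 4.9765).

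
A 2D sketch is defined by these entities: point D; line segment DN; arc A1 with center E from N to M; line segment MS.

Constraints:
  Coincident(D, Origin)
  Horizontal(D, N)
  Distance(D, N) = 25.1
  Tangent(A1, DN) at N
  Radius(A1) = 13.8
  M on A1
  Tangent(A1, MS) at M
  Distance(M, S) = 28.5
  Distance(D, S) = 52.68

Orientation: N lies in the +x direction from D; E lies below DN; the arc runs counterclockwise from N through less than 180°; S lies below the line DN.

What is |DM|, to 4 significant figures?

24.21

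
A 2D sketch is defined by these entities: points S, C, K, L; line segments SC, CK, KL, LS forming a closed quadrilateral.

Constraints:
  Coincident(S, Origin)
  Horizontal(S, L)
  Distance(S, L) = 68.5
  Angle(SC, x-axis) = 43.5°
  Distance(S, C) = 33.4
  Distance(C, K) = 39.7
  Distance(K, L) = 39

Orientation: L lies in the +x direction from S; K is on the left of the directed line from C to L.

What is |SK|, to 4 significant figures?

71.90

Checks: |CK| = 39.70 ✓; |KL| = 39.00 ✓.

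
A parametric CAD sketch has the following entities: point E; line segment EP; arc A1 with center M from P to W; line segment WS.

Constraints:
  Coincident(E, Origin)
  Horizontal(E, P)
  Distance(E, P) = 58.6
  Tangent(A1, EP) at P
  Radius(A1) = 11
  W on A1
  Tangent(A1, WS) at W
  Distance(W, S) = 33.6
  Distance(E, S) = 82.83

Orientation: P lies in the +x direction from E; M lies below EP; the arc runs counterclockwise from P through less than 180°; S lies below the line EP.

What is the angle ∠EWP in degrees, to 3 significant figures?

97.2°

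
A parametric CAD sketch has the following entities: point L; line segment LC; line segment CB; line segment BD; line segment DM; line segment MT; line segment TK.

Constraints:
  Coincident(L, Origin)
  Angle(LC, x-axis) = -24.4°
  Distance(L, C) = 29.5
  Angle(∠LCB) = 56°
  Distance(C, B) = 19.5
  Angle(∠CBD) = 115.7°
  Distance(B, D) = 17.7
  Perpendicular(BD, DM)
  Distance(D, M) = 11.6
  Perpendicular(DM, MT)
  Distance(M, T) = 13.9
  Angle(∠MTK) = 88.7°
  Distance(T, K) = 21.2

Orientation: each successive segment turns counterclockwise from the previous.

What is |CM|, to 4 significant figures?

26.83

∠CBD = 115.7° gives BD at 163.9° from the x-axis; with |BD| = 17.7, D = (6.607, 11.95). BD ⟂ DM, so DM runs at -106.1°; with |DM| = 11.6, M = (3.391, 0.8038). Then |CM| = |M − C| = 26.83.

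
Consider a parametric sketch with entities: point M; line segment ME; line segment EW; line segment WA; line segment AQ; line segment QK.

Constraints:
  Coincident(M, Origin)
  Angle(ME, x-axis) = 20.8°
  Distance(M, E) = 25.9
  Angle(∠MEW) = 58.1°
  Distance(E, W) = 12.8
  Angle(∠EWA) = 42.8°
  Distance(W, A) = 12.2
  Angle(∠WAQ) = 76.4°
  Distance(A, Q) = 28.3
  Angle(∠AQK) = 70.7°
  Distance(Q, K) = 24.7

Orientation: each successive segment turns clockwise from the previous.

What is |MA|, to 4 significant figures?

16.87

∠MEW = 58.1° gives EW at -101.1° from the x-axis; with |EW| = 12.8, W = (21.75, -3.363). ∠EWA = 42.8° gives WA at 121.7° from the x-axis; with |WA| = 12.2, A = (15.34, 7.017). Then |MA| = |A − M| = 16.87.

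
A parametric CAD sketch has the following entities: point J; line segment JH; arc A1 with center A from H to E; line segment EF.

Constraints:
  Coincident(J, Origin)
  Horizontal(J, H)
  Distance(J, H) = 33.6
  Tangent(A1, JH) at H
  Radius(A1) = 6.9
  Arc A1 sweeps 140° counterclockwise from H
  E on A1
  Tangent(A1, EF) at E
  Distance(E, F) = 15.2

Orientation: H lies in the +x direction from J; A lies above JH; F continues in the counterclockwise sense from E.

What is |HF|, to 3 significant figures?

23.1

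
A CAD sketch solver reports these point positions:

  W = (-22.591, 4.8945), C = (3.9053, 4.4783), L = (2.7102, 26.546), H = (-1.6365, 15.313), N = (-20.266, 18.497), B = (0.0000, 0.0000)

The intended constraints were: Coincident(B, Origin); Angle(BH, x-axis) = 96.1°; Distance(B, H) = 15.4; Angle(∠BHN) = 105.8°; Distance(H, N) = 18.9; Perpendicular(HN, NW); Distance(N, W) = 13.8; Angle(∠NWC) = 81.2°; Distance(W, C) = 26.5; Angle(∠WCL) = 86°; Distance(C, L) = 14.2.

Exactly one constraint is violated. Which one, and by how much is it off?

Distance(C, L) = 14.2 — off by 7.90.

B = (0.00, 0.00) ✓; BH at 96.10° ✓; |BH| = 15.40 ✓; ∠BHN = 105.8° ✓; |HN| = 18.90 ✓; ∠(HN, NW) = 90.00° ✓; |NW| = 13.80 ✓; ∠NWC = 81.20° ✓; |WC| = 26.50 ✓; ∠WCL = 86.00° ✓; |CL| = 22.10 ✗.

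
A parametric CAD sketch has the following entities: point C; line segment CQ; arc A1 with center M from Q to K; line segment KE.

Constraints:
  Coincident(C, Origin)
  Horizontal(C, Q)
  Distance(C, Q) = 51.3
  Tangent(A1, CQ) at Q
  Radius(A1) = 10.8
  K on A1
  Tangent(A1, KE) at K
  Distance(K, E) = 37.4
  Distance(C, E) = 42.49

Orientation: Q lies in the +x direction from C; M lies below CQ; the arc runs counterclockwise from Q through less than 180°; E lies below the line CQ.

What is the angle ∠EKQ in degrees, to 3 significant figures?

151°

C is at the origin; CQ is horizontal with |CQ| = 51.3 and Q on the +x side, so Q = (51.3, 0.00). A1 meets CQ tangentially, so MQ is at right angles to CQ, so M = Q + (0, -10.8) = (51.3, -10.8). Since MK ⟂ KE (tangency), |ME| = √(10.8² + 37.4²) = 38.9 regardless of where K sits on A1. So E lies on both circle(C, 42.49) and circle(M, 38.9); the below-CQ intersection is E = (22.0, -36.4). K is the foot of the tangent from E: K = (42.2, -4.95).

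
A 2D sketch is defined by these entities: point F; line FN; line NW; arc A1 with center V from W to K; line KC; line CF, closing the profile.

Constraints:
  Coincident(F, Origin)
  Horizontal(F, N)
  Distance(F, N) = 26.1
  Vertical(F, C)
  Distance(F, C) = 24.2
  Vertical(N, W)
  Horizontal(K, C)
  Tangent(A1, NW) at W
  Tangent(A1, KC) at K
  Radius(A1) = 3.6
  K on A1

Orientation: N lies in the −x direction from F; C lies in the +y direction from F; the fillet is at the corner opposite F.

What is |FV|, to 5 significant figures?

30.506

F is at the origin; FN is horizontal with |FN| = 26.1 and N on the −x side, so N = (-26.100, 0.0000). F and C share the same x with |FC| = 24.2 and C on the +y side, so C = (0.0000, 24.200). The virtual corner opposite F is at (-26.100, 24.200). Since A1 is tangent to NW there, VW ⟂ NW and since A1 is tangent to KC there, VK ⟂ KC, with radius 3.6, so the center V sits 3.6 in from both sides at V = (-22.500, 20.600). Then |FV| = |V − F| = 30.506.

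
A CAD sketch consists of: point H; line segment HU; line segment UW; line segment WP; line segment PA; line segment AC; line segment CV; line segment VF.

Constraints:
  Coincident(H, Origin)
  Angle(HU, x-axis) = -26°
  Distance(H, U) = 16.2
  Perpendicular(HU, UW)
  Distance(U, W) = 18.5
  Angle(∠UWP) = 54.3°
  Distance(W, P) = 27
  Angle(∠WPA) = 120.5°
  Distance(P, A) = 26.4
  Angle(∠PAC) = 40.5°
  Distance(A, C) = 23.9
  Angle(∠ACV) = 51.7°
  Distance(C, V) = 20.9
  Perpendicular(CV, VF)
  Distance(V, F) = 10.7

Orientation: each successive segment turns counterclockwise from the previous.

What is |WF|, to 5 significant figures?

43.077

H is at the origin; HU runs at -26.0° with length 16.2, so U = (14.560, -7.1016). HU is perpendicular to UW, so UW runs at 64.000°; with |UW| = 18.5, W = (22.670, 9.5261). ∠UWP = 54.3° gives WP at -170.30° from the x-axis; with |WP| = 27.0, P = (-3.9437, 4.9769). ∠WPA = 120.5° gives PA at -110.80° from the x-axis; with |PA| = 26.4, A = (-13.318, -19.703). ∠PAC = 40.5° gives AC at 28.700° from the x-axis; with |AC| = 23.9, C = (7.6453, -8.2252). ∠ACV = 51.7° gives CV at 157.00° from the x-axis; with |CV| = 20.9, V = (-11.593, -0.058912). The perpendicularity gives VF at right angles to CV, so VF runs at -113.00°; with |VF| = 10.7, F = (-15.774, -9.9083). Then |WF| = |F − W| = 43.077.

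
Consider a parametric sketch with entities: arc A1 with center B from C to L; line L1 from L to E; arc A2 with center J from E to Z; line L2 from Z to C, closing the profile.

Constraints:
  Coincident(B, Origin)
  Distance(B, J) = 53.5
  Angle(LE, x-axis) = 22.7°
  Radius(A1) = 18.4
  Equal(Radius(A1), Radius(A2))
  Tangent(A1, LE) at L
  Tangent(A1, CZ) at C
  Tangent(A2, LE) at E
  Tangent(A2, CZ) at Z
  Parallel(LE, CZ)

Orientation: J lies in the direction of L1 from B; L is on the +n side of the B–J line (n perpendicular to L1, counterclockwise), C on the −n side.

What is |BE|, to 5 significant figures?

56.576

The slot axis is L1's direction at 22.7°, so u = (cos 22.7°, sin 22.7°) = (0.92254, 0.38591) and n = (−sin 22.7°, cos 22.7°) = (-0.38591, 0.92254). B is at the origin and J lies 53.5 along u from B, so J = 53.5·u = (49.356, 20.646). Tangency of A1 to both parallel lines with radius 18.4 puts L and C at B ± 18.4·n: L = (-7.1007, 16.975), C = (7.1007, -16.975). Equal radii place E and Z the same way about J: E = J + 18.4·n = (42.255, 37.621), Z = J − 18.4·n = (56.456, 3.6713). Then |BE| = |E − B| = 56.576.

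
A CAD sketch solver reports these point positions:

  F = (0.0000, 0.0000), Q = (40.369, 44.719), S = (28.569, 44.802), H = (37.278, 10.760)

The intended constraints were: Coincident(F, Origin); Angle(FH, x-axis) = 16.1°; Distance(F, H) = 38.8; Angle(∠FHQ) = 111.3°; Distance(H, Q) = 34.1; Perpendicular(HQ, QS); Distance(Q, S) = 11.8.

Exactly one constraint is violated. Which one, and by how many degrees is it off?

Perpendicular(HQ, QS) — off by 4.80°.

F = (0.00, 0.00) ✓; FH at 16.10° ✓; |FH| = 38.80 ✓; ∠FHQ = 111.3° ✓; |HQ| = 34.10 ✓; ∠(HQ, QS) = 94.80° ✗; |QS| = 11.80 ✓.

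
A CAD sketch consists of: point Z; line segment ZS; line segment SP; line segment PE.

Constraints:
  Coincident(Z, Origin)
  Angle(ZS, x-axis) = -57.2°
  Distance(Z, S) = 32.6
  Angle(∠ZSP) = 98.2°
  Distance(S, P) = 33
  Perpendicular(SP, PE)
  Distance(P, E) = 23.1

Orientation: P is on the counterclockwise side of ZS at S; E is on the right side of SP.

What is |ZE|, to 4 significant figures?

66.96

Z is at the origin; ZS runs at -57.2° with length 32.6, so S = 32.6·(cos -57.2°, sin -57.2°) = (17.66, -27.40). ∠ZSP = 98.2°, so SP runs at -57.2° + (180° − 98.2°) = 24.60° from the x-axis; with |SP| = 33.0, P = S + 33.0·(cos 24.60°, sin 24.60°) = (47.66, -13.67). The perpendicularity gives PE at right angles to SP; with |PE| = 23.1 on the right of SP, E = P + 23.1·(0.4163, -0.9092) = (57.28, -34.67). Then |ZE| = |E − Z| = 66.96.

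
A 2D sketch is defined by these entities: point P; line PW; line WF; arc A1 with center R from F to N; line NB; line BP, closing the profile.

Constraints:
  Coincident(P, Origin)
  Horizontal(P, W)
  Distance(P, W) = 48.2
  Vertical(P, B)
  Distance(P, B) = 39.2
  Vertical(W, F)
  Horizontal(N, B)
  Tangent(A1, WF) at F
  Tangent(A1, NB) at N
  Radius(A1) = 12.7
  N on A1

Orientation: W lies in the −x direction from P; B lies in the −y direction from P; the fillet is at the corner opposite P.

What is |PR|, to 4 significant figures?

44.30

P and B share the same x with |PB| = 39.2 and B on the −y side, so B = (0.000, -39.20). The virtual corner opposite P is at (-48.20, -39.20). A1 meets WF tangentially, so RF is at right angles to WF and tangency of A1 to NB means the radius RN is perpendicular to NB, with radius 12.7, so the center R sits 12.7 in from both sides at R = (-35.50, -26.50). Then |PR| = |R − P| = 44.30.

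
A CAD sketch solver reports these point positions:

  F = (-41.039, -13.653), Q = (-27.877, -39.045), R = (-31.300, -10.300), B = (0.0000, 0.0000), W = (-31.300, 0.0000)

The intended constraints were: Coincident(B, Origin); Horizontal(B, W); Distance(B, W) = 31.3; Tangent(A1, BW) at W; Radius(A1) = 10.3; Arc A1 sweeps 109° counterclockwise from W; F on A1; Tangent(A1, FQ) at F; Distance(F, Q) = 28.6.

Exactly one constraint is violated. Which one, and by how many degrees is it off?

Tangent(A1, FQ) at F — off by 8.40°.

B = (0.00, 0.00) ✓; B.y = 0.00, W.y = 0.00 ✓; |BW| = 31.30 ✓; ∠(RW, WB) = 90.00° ✓; |RW| = 10.30 ✓; bearing(R→F) − bearing(R→W) = 109.0° ✓; |RF| = 10.30 ✓; ∠(RF, FQ) = 81.60° ✗; |FQ| = 28.60 ✓.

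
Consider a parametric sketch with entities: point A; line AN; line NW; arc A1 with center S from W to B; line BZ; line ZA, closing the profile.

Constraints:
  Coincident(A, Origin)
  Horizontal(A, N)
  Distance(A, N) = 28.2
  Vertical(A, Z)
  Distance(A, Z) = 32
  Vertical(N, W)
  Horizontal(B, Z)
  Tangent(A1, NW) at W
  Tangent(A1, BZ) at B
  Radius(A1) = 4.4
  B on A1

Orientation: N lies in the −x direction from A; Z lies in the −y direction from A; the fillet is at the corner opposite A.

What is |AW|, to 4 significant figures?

39.46

The virtual corner opposite A is at (-28.20, -32.00). Tangency of A1 to NW means the radius SW is perpendicular to NW and since A1 is tangent to BZ there, SB ⟂ BZ, with radius 4.4, so the center S sits 4.4 in from both sides at S = (-23.80, -27.60). That places the tangent points at W = (-28.20, -27.60) on NW and B = (-23.80, -32.00) on BZ. Then |AW| = |W − A| = 39.46.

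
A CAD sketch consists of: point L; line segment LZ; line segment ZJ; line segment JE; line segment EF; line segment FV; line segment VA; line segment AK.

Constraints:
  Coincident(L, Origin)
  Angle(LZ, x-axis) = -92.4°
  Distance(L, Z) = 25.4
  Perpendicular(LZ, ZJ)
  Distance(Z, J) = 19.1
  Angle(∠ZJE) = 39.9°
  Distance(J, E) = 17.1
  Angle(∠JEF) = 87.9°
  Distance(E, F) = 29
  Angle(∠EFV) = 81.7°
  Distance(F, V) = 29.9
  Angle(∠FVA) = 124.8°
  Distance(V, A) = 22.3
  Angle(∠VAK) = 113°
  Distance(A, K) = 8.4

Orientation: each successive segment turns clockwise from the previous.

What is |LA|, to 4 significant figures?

54.55

L is at the origin; LZ runs at -92.4° with length 25.4, so Z = (-1.064, -25.38). The perpendicularity gives ZJ at right angles to LZ, so ZJ runs at 177.6°; with |ZJ| = 19.1, J = (-20.15, -24.58). ∠ZJE = 39.9° gives JE at 37.50° from the x-axis; with |JE| = 17.1, E = (-6.581, -14.17). ∠JEF = 87.9° gives EF at -54.60° from the x-axis; with |EF| = 29.0, F = (10.22, -37.81). ∠EFV = 81.7° gives FV at -152.9° from the x-axis; with |FV| = 29.9, V = (-16.40, -51.43). ∠FVA = 124.8° gives VA at 151.9° from the x-axis; with |VA| = 22.3, A = (-36.07, -40.92). Then |LA| = |A − L| = 54.55.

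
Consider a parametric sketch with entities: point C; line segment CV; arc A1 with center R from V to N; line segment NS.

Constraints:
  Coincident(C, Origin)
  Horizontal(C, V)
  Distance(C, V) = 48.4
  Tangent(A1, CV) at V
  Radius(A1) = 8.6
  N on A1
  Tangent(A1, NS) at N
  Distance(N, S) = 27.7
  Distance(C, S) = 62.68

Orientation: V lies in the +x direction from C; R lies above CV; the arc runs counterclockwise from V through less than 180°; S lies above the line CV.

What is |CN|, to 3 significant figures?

57.7

Checks: |RN| = 8.600 ✓; ∠(RN, NS) = 90.00° ✓; |NS| = 27.70 ✓; |CS| = 62.68 ✓.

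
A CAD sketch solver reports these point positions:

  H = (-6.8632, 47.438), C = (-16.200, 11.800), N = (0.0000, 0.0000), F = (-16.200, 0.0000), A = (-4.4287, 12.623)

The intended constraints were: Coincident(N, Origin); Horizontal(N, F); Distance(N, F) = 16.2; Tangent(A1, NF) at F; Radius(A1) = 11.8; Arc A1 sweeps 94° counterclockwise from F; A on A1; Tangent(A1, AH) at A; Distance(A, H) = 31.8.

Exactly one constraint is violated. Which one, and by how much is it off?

Distance(A, H) = 31.8 — off by 3.10.

N = (0.00, 0.00) ✓; N.y = 0.00, F.y = 0.00 ✓; |NF| = 16.20 ✓; ∠(CF, FN) = 90.00° ✓; |CF| = 11.80 ✓; bearing(C→A) − bearing(C→F) = 94.00° ✓; |CA| = 11.80 ✓; ∠(CA, AH) = 90.00° ✓; |AH| = 34.90 ✗.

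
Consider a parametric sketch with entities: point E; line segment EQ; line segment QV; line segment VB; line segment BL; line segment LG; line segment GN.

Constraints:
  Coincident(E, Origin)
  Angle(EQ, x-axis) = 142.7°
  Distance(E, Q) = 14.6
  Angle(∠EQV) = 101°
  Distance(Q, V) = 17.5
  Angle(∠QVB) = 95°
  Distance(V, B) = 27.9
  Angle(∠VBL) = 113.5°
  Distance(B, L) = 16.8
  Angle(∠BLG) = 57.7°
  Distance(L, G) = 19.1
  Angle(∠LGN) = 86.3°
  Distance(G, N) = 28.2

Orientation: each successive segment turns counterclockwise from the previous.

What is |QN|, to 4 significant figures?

40.00

∠BLG = 57.7° gives LG at 135.5° from the x-axis; with |LG| = 19.1, G = (-5.273, -7.940). ∠LGN = 86.3° gives GN at -130.8° from the x-axis; with |GN| = 28.2, N = (-23.70, -29.29). Then |QN| = |N − Q| = 40.00.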